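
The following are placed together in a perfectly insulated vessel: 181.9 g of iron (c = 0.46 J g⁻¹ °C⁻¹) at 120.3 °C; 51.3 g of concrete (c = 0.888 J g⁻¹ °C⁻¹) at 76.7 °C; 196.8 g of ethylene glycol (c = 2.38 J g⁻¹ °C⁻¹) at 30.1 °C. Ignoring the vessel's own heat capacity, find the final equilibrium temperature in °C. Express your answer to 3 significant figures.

T_f = 46.3 °C

Σ mᵢcᵢ(T − Tᵢ) = 0  ⇒  T = Σ mᵢcᵢTᵢ / Σ mᵢcᵢ
Σ mᵢcᵢ = 181.9×0.46 + 51.3×0.888 + 196.8×2.38 = 597.6124
Σ mᵢcᵢTᵢ = 83.674×120.3 + 45.5544×76.7 + 468.384×30.1 = 27658
T = 27658 / 597.6124 = 46.28 °C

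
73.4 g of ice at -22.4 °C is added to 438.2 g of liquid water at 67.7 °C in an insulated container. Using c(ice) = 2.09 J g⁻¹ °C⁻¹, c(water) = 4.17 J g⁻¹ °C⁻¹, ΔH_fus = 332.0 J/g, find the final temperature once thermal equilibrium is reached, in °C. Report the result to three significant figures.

T_f = 45.0 °C

Heat to bring ice to 0 °C and melt it: q₁ = 73.4×2.09×22.4 + 73.4×332.0 = 27805 J
Heat the water can supply cooling to 0 °C: 438.2×4.17×67.7 = 123708 J > q₁, so all ice melts.
Energy balance: 438.2×4.17×(67.7 − T) = 27805 + 73.4×4.17×(T − 0)
1827.294(67.7 − T) = 27805 + 306.078 T
123708 − 27805 = 2133.372 T
T = 95903 / 2133.372 = 44.95 °C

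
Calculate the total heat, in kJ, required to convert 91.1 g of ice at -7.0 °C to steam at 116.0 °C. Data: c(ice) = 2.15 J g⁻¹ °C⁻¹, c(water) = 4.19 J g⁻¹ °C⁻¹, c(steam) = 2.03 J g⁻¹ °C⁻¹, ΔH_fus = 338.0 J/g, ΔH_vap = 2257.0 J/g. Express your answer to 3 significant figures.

q = 279 kJ

q1 (heat ice -7.0→0.0 °C): 91.1 × 2.15 × 7.0 = 1371 J
q2 (melt at 0 °C): 91.1 × 338.0 = 30792 J
q3 (heat water 0.0→100.0 °C): 91.1 × 4.19 × 100.0 = 38171 J
q4 (vaporize at 100 °C): 91.1 × 2257.0 = 205613 J
q5 (heat steam 100.0→116.0 °C): 91.1 × 2.03 × 16.0 = 2959 J
Total: 1371 + 30792 + 38171 + 205613 + 2959 = 278906 J = 279 kJ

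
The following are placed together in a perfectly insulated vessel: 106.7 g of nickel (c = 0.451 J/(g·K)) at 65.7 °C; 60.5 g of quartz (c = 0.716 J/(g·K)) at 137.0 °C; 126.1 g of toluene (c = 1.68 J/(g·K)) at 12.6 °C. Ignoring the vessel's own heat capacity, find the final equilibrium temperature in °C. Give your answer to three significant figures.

Σ mᵢcᵢ(T − Tᵢ) = 0  ⇒  T = Σ mᵢcᵢTᵢ / Σ mᵢcᵢ
Σ mᵢcᵢ = 106.7×0.451 + 60.5×0.716 + 126.1×1.68 = 303.2877
Σ mᵢcᵢTᵢ = 48.1217×65.7 + 43.318×137.0 + 211.848×12.6 = 11765
T = 11765 / 303.2877 = 38.79 °C

T_f = 38.8 °C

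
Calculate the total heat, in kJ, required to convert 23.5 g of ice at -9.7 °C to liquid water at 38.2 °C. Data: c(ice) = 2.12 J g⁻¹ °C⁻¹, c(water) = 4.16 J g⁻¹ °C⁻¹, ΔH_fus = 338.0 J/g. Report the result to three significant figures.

q1 (heat ice -9.7→0.0 °C): 23.5 × 2.12 × 9.7 = 483 J
q2 (melt at 0 °C): 23.5 × 338.0 = 7943 J
q3 (heat water 0.0→38.2 °C): 23.5 × 4.16 × 38.2 = 3734 J
Total: 483 + 7943 + 3734 = 12160 J = 12.2 kJ

q = 12.2 kJ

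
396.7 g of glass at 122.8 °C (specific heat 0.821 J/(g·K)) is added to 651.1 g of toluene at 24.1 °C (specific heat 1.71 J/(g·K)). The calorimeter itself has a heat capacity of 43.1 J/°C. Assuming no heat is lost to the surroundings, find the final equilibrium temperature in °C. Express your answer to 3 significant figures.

Heat lost by glass = heat gained by toluene + calorimeter.
(396.7)(0.821)(122.8 − T) = [(651.1)(1.71) + 43.1](T − 24.1)
325.6907 (122.8 − T) = 1156.481 (T − 24.1)
39995 − 325.6907 T = 1156.481 T − 27871
67866 = 1482.1717 T
T = 45.79 °C

T_f = 45.8 °C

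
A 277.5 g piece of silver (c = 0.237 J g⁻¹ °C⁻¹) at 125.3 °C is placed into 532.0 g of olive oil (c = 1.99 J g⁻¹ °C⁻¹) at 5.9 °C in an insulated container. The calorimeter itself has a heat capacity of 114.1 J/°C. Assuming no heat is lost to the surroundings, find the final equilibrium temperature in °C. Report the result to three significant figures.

T_f = 12.2 °C

Heat lost by silver = heat gained by olive oil + calorimeter.
(277.5)(0.237)(125.3 − T) = [(532.0)(1.99) + 114.1](T − 5.9)
65.7675 (125.3 − T) = 1172.78 (T − 5.9)
8240.7 − 65.7675 T = 1172.78 T − 6919.4
15160.1 = 1238.5475 T
T = 12.24 °C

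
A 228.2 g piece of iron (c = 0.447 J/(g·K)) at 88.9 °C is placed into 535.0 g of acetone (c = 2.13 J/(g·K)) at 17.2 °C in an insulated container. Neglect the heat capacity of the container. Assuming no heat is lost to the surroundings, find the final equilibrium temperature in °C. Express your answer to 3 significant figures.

T_f = 23.1 °C

Heat lost by iron = heat gained by acetone.
(228.2)(0.447)(88.9 − T) = (535.0)(2.13)(T − 17.2)
102.0054 (88.9 − T) = 1139.55 (T − 17.2)
9068.3 − 102.0054 T = 1139.55 T − 19600
28668.3 = 1241.5554 T
T = 23.09 °C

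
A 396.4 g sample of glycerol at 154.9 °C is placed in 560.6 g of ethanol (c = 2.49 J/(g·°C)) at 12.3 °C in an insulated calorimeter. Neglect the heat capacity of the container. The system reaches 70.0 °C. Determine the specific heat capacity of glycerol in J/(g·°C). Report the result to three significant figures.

q_gained = (560.6 × 2.49) × (70.0 − 12.3) = 80540 J
q_lost = 396.4 × c × (154.9 − 70.0) = 33654.36 c
Set equal: c = 80540 / 33654.36 = 2.39 J/(g·°C)

c = 2.39 J/(g·°C)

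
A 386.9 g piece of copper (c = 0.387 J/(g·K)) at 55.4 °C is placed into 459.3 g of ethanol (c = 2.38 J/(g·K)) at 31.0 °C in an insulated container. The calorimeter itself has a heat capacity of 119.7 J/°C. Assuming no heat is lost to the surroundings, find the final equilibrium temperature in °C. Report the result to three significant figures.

T_f = 33.7 °C

Heat lost by copper = heat gained by ethanol + calorimeter.
(386.9)(0.387)(55.4 − T) = [(459.3)(2.38) + 119.7](T − 31.0)
149.7303 (55.4 − T) = 1212.834 (T − 31.0)
8295.1 − 149.7303 T = 1212.834 T − 37598
45893.1 = 1362.5643 T
T = 33.68 °C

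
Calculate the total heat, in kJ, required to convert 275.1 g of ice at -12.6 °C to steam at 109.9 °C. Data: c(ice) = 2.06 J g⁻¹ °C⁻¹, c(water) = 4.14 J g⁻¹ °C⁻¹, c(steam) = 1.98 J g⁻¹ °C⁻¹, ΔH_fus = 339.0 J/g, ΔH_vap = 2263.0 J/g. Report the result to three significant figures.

q = 842 kJ

q1 (heat ice -12.6→0.0 °C): 275.1 × 2.06 × 12.6 = 7140 J
q2 (melt at 0 °C): 275.1 × 339.0 = 93259 J
q3 (heat water 0.0→100.0 °C): 275.1 × 4.14 × 100.0 = 113891 J
q4 (vaporize at 100 °C): 275.1 × 2263.0 = 622551 J
q5 (heat steam 100.0→109.9 °C): 275.1 × 1.98 × 9.9 = 5393 J
Total: 7140 + 93259 + 113891 + 622551 + 5393 = 842234 J = 842 kJ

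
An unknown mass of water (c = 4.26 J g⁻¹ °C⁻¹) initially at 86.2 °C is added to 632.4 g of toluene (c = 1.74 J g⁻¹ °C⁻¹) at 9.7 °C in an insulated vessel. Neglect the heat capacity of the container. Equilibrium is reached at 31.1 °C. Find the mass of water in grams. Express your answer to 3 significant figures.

m = 100 g

q_gained = (632.4 × 1.74) × (31.1 − 9.7) = 23550 J
q_lost = m × 4.26 × (86.2 − 31.1) = 234.726 m
m = 23550 / 234.726 = 100 g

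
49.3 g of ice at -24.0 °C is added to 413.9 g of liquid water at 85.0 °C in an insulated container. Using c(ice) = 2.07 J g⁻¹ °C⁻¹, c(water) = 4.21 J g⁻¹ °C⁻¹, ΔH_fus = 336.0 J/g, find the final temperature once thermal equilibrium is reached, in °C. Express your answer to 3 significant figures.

T_f = 66.2 °C

Heat to bring ice to 0 °C and melt it: q₁ = 49.3×2.07×24.0 + 49.3×336.0 = 19014 J
Heat the water can supply cooling to 0 °C: 413.9×4.21×85.0 = 148114 J > q₁, so all ice melts.
Energy balance: 413.9×4.21×(85.0 − T) = 19014 + 49.3×4.21×(T − 0)
1742.519(85.0 − T) = 19014 + 207.553 T
148114 − 19014 = 1950.072 T
T = 129100 / 1950.072 = 66.20 °C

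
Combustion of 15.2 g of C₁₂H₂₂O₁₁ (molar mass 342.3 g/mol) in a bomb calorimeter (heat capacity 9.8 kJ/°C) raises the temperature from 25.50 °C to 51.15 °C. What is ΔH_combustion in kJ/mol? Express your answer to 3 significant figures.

ΔT = 51.15 − 25.50 = 25.65 °C
q_cal = C_cal × ΔT = 9.8 × 25.65 = 251.37 kJ
n = 15.2 / 342.3 = 0.04441 mol
q_rxn = −q_cal = -251.37 kJ
ΔH = -251.37 / 0.04441 = -5660 kJ/mol

ΔH = -5660 kJ/mol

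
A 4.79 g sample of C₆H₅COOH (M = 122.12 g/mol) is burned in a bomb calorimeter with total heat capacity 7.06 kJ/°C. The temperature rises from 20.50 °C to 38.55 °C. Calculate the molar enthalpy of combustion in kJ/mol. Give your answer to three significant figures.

ΔH = -3250 kJ/mol

ΔT = 38.55 − 20.50 = 18.05 °C
q_cal = C_cal × ΔT = 7.06 × 18.05 = 127.433 kJ
n = 4.79 / 122.12 = 0.03922 mol
q_rxn = −q_cal = -127.433 kJ
ΔH = -127.433 / 0.03922 = -3249 kJ/mol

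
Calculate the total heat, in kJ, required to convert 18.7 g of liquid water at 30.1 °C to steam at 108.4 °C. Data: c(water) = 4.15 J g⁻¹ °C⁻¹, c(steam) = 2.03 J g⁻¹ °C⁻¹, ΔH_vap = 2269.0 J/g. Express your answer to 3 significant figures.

q1 (heat water 30.1→100.0 °C): 18.7 × 4.15 × 69.9 = 5425 J
q2 (vaporize at 100 °C): 18.7 × 2269.0 = 42430 J
q3 (heat steam 100.0→108.4 °C): 18.7 × 2.03 × 8.4 = 319 J
Total: 5425 + 42430 + 319 = 48174 J = 48.2 kJ

q = 48.2 kJ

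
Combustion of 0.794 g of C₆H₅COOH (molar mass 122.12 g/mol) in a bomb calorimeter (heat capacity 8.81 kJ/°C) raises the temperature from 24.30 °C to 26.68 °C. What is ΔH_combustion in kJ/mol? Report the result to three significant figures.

ΔT = 26.68 − 24.30 = 2.38 °C
q_cal = C_cal × ΔT = 8.81 × 2.38 = 20.9678 kJ
n = 0.794 / 122.12 = 0.006502 mol
q_rxn = −q_cal = -20.9678 kJ
ΔH = -20.9678 / 0.006502 = -3224.8 kJ/mol

ΔH = -3220 kJ/mol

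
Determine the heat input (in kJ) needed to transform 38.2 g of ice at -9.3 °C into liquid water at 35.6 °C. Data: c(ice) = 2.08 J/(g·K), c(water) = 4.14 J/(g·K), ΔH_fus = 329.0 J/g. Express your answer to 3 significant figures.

q1 (heat ice -9.3→0.0 °C): 38.2 × 2.08 × 9.3 = 739 J
q2 (melt at 0 °C): 38.2 × 329.0 = 12568 J
q3 (heat water 0.0→35.6 °C): 38.2 × 4.14 × 35.6 = 5630 J
Total: 739 + 12568 + 5630 = 18937 J = 18.9 kJ

q = 18.9 kJ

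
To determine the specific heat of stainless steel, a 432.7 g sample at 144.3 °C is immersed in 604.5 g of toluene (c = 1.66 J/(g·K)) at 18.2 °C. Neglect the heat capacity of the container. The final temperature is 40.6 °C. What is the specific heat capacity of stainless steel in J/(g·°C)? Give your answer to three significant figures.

c = 0.501 J/(g·°C)

q_gained = (604.5 × 1.66) × (40.6 − 18.2) = 22480 J
q_lost = 432.7 × c × (144.3 − 40.6) = 44870.99 c
Set equal: c = 22480 / 44870.99 = 0.501 J/(g·°C)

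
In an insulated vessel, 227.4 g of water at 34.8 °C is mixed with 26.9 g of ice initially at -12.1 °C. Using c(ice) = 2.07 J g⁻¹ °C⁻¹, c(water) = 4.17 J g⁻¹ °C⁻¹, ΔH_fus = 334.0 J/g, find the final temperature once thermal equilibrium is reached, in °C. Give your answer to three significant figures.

Heat to bring ice to 0 °C and melt it: q₁ = 26.9×2.07×12.1 + 26.9×334.0 = 9658.4 J
Heat the water can supply cooling to 0 °C: 227.4×4.17×34.8 = 32999.4 J > q₁, so all ice melts.
Energy balance: 227.4×4.17×(34.8 − T) = 9658.4 + 26.9×4.17×(T − 0)
948.258(34.8 − T) = 9658.4 + 112.173 T
32999.4 − 9658.4 = 1060.431 T
T = 23341.0 / 1060.431 = 22.01 °C

T_f = 22.0 °C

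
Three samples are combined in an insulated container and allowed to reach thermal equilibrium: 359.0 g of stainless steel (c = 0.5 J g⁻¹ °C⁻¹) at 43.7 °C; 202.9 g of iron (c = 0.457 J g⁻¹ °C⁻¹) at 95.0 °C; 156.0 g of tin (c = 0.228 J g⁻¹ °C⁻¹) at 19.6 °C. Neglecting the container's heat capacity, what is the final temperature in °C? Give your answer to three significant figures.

T_f = 56.4 °C

Σ mᵢcᵢ(T − Tᵢ) = 0  ⇒  T = Σ mᵢcᵢTᵢ / Σ mᵢcᵢ
Σ mᵢcᵢ = 359.0×0.5 + 202.9×0.457 + 156.0×0.228 = 307.7933
Σ mᵢcᵢTᵢ = 179.5×43.7 + 92.7253×95.0 + 35.568×19.6 = 17350
T = 17350 / 307.7933 = 56.37 °C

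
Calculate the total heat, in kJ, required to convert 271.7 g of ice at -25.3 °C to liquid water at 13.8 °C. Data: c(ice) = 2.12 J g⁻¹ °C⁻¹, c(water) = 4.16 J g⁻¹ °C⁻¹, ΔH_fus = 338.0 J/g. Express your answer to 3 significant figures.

q1 (heat ice -25.3→0.0 °C): 271.7 × 2.12 × 25.3 = 14573 J
q2 (melt at 0 °C): 271.7 × 338.0 = 91835 J
q3 (heat water 0.0→13.8 °C): 271.7 × 4.16 × 13.8 = 15598 J
Total: 14573 + 91835 + 15598 = 122006 J = 122 kJ

q = 122 kJ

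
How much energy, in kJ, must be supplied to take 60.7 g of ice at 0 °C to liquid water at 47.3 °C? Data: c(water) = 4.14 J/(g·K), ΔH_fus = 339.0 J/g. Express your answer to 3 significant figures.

q = 32.5 kJ

q1 (melt at 0 °C): 60.7 × 339.0 = 20577 J
q2 (heat water 0.0→47.3 °C): 60.7 × 4.14 × 47.3 = 11886 J
Total: 20577 + 11886 = 32463 J = 32.5 kJ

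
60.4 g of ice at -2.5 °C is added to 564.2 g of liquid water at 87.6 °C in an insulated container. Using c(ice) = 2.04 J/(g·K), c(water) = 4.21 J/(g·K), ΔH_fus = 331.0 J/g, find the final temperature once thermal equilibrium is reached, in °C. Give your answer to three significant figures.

T_f = 71.4 °C

Heat to bring ice to 0 °C and melt it: q₁ = 60.4×2.04×2.5 + 60.4×331.0 = 20300 J
Heat the water can supply cooling to 0 °C: 564.2×4.21×87.6 = 208075 J > q₁, so all ice melts.
Energy balance: 564.2×4.21×(87.6 − T) = 20300 + 60.4×4.21×(T − 0)
2375.282(87.6 − T) = 20300 + 254.284 T
208075 − 20300 = 2629.566 T
T = 187775 / 2629.566 = 71.41 °C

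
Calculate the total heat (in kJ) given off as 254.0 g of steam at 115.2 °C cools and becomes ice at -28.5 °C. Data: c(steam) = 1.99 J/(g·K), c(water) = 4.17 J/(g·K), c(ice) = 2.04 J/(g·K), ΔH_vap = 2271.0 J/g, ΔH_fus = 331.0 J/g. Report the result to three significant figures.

q = 789 kJ

q1 (cool steam 115.2→100 °C): 254.0 × 1.99 × 15.2 = 7683 J
q2 (condense at 100 °C): 254.0 × 2271.0 = 576834 J
q3 (cool water 100→0 °C): 254.0 × 4.17 × 100.0 = 105918 J
q4 (freeze at 0 °C): 254.0 × 331.0 = 84074 J
q5 (cool ice 0→-28.5 °C): 254.0 × 2.04 × 28.5 = 14768 J
Total: 7683 + 576834 + 105918 + 84074 + 14768 = 789277 J = 789 kJ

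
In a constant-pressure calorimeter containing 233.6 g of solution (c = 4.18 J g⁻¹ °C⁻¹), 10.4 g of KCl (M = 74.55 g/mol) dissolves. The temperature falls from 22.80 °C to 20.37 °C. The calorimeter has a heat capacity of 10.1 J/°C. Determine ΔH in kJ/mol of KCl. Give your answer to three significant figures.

ΔH = 17.2 kJ/mol

|ΔT| = |20.37 − 22.80| = 2.43 °C
|q_surr| = (233.6 × 4.18 + 10.1) × 2.43 = 986.548 × 2.43 = 2397 J
n(KCl) = 10.4 / 74.55 = 0.1395 mol
Temperature fell, so q_rxn = +|q_surr| = 2.397 kJ
ΔH = q_rxn / n = 17.18 kJ/mol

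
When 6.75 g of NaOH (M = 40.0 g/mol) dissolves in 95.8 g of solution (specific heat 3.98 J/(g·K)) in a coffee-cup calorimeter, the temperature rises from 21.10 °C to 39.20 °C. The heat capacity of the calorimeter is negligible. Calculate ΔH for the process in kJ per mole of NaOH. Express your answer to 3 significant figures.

ΔH = -40.9 kJ/mol

|ΔT| = |39.20 − 21.10| = 18.10 °C
|q_surr| = (95.8 × 3.98) × 18.10 = 381.284 × 18.10 = 6901 J
n(NaOH) = 6.75 / 40.0 = 0.1688 mol
Temperature rose, so q_rxn = −|q_surr| = -6.901 kJ
ΔH = q_rxn / n = -40.88 kJ/mol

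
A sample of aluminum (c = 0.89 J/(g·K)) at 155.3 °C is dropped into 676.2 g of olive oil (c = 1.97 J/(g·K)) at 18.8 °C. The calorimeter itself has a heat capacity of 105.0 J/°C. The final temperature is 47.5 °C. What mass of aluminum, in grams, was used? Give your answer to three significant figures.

m = 430 g

q_gained = (676.2 × 1.97 + 105.0) × (47.5 − 18.8) = 41250 J
q_lost = m × 0.89 × (155.3 − 47.5) = 95.942 m
m = 41250 / 95.942 = 430 g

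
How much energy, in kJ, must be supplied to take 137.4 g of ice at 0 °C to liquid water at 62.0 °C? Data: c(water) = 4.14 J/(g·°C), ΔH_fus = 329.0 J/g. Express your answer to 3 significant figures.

q1 (melt at 0 °C): 137.4 × 329.0 = 45205 J
q2 (heat water 0.0→62.0 °C): 137.4 × 4.14 × 62.0 = 35268 J
Total: 45205 + 35268 = 80473 J = 80.5 kJ

q = 80.5 kJ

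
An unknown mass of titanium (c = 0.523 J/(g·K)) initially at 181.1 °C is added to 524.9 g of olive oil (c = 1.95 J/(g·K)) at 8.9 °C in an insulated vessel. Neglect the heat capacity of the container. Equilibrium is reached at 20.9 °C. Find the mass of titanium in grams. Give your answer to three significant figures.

q_gained = (524.9 × 1.95) × (20.9 − 8.9) = 12280 J
q_lost = m × 0.523 × (181.1 − 20.9) = 83.7846 m
m = 12280 / 83.7846 = 147 g

m = 147 g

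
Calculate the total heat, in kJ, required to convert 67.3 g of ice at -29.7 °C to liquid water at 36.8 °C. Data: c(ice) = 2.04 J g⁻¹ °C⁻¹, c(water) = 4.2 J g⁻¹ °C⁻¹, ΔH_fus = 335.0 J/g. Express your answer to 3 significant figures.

q1 (heat ice -29.7→0.0 °C): 67.3 × 2.04 × 29.7 = 4078 J
q2 (melt at 0 °C): 67.3 × 335.0 = 22546 J
q3 (heat water 0.0→36.8 °C): 67.3 × 4.2 × 36.8 = 10402 J
Total: 4078 + 22546 + 10402 = 37026 J = 37.0 kJ

q = 37.0 kJ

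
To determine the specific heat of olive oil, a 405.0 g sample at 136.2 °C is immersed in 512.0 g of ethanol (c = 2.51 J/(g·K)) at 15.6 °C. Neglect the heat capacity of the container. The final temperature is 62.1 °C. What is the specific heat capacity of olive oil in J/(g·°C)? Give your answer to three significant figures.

q_gained = (512.0 × 2.51) × (62.1 − 15.6) = 59760 J
q_lost = 405.0 × c × (136.2 − 62.1) = 30010.5 c
Set equal: c = 59760 / 30010.5 = 1.99 J/(g·°C)

c = 1.99 J/(g·°C)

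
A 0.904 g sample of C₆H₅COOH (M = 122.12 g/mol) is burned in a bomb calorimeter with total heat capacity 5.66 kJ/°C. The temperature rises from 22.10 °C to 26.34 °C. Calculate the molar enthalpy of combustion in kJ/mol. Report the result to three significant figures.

ΔT = 26.34 − 22.10 = 4.24 °C
q_cal = C_cal × ΔT = 5.66 × 4.24 = 23.9984 kJ
n = 0.904 / 122.12 = 0.007403 mol
q_rxn = −q_cal = -23.9984 kJ
ΔH = -23.9984 / 0.007403 = -3242 kJ/mol

ΔH = -3240 kJ/mol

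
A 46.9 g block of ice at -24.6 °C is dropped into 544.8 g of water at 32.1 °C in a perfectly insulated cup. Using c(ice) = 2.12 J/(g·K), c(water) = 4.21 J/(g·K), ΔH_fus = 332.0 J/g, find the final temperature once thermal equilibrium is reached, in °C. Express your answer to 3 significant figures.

T_f = 22.3 °C

Heat to bring ice to 0 °C and melt it: q₁ = 46.9×2.12×24.6 + 46.9×332.0 = 18017 J
Heat the water can supply cooling to 0 °C: 544.8×4.21×32.1 = 73624.8 J > q₁, so all ice melts.
Energy balance: 544.8×4.21×(32.1 − T) = 18017 + 46.9×4.21×(T − 0)
2293.608(32.1 − T) = 18017 + 197.449 T
73624.8 − 18017 = 2491.057 T
T = 55607.8 / 2491.057 = 22.32 °C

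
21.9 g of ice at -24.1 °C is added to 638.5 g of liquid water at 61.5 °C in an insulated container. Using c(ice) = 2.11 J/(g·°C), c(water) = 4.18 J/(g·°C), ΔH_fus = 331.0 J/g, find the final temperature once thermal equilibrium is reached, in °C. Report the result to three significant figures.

T_f = 56.4 °C

Heat to bring ice to 0 °C and melt it: q₁ = 21.9×2.11×24.1 + 21.9×331.0 = 8362.5 J
Heat the water can supply cooling to 0 °C: 638.5×4.18×61.5 = 164139 J > q₁, so all ice melts.
Energy balance: 638.5×4.18×(61.5 − T) = 8362.5 + 21.9×4.18×(T − 0)
2668.93(61.5 − T) = 8362.5 + 91.542 T
164139 − 8362.5 = 2760.472 T
T = 155776.5 / 2760.472 = 56.43 °C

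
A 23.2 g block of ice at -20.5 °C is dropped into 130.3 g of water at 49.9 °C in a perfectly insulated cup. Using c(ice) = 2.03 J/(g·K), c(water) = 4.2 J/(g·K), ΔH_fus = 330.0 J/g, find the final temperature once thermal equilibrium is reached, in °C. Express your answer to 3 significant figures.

T_f = 29.0 °C

Heat to bring ice to 0 °C and melt it: q₁ = 23.2×2.03×20.5 + 23.2×330.0 = 8621.5 J
Heat the water can supply cooling to 0 °C: 130.3×4.2×49.9 = 27308.3 J > q₁, so all ice melts.
Energy balance: 130.3×4.2×(49.9 − T) = 8621.5 + 23.2×4.2×(T − 0)
547.26(49.9 − T) = 8621.5 + 97.44 T
27308.3 − 8621.5 = 644.70 T
T = 18686.8 / 644.70 = 28.99 °C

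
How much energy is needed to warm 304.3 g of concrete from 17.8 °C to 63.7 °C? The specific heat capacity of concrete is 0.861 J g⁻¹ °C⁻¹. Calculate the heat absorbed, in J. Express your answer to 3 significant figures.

q = m c ΔT = 304.3 × 0.861 × (63.7 − 17.8)
q = 304.3 × 0.861 × 45.9 = 12030 J

q = 12000 J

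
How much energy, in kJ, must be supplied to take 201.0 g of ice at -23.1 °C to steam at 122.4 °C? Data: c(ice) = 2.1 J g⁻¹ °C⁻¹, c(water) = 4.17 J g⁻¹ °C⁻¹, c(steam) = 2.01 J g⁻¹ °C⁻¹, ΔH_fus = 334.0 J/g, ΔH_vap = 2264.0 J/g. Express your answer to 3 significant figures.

q = 625 kJ

q1 (heat ice -23.1→0.0 °C): 201.0 × 2.1 × 23.1 = 9751 J
q2 (melt at 0 °C): 201.0 × 334.0 = 67134 J
q3 (heat water 0.0→100.0 °C): 201.0 × 4.17 × 100.0 = 83817 J
q4 (vaporize at 100 °C): 201.0 × 2264.0 = 455064 J
q5 (heat steam 100.0→122.4 °C): 201.0 × 2.01 × 22.4 = 9050 J
Total: 9751 + 67134 + 83817 + 455064 + 9050 = 624816 J = 625 kJ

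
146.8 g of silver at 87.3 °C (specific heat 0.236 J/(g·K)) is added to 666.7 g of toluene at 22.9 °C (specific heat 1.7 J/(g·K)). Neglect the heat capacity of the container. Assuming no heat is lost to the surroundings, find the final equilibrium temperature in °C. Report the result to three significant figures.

Heat lost by silver = heat gained by toluene.
(146.8)(0.236)(87.3 − T) = (666.7)(1.7)(T − 22.9)
34.6448 (87.3 − T) = 1133.39 (T − 22.9)
3024.5 − 34.6448 T = 1133.39 T − 25955
28979.5 = 1168.0348 T
T = 24.81 °C

T_f = 24.8 °C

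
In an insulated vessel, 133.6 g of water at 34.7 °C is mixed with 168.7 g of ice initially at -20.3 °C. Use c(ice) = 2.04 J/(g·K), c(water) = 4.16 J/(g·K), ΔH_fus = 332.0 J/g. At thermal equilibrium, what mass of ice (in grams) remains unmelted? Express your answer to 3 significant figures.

Heat to warm all ice to 0 °C: 168.7×2.04×20.3 = 6986.2 J
Heat released by water cooling to 0 °C: 133.6×4.16×34.7 = 19285 J
19285 J < 6986.2 + 168.7×332.0 = 62994.6 J, so not all ice melts; final T = 0 °C.
Heat left for melting: 19285 − 6986.2 = 12298.8 J
Mass melted = 12298.8 / 332.0 = 37.04 g
Ice remaining = 168.7 − 37.04 = 131.66 g

m_ice remaining = 132 g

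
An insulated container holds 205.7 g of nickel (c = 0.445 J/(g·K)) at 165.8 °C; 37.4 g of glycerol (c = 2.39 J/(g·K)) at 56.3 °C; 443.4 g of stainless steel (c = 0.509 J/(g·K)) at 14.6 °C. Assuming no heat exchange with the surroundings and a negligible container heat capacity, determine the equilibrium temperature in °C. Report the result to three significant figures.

T_f = 57.8 °C

Σ mᵢcᵢ(T − Tᵢ) = 0  ⇒  T = Σ mᵢcᵢTᵢ / Σ mᵢcᵢ
Σ mᵢcᵢ = 205.7×0.445 + 37.4×2.39 + 443.4×0.509 = 406.6131
Σ mᵢcᵢTᵢ = 91.5365×165.8 + 89.386×56.3 + 225.6906×14.6 = 23504
T = 23504 / 406.6131 = 57.80 °C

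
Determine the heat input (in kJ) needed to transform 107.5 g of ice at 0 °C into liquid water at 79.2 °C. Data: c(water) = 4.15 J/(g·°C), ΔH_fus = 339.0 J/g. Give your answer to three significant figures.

q = 71.8 kJ

q1 (melt at 0 °C): 107.5 × 339.0 = 36443 J
q2 (heat water 0.0→79.2 °C): 107.5 × 4.15 × 79.2 = 35333 J
Total: 36443 + 35333 = 71776 J = 71.8 kJ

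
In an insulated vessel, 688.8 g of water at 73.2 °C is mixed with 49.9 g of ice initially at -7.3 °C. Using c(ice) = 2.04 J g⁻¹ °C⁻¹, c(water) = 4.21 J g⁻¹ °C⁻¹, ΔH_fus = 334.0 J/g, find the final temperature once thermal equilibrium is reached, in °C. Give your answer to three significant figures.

Heat to bring ice to 0 °C and melt it: q₁ = 49.9×2.04×7.3 + 49.9×334.0 = 17410 J
Heat the water can supply cooling to 0 °C: 688.8×4.21×73.2 = 212269 J > q₁, so all ice melts.
Energy balance: 688.8×4.21×(73.2 − T) = 17410 + 49.9×4.21×(T − 0)
2899.848(73.2 − T) = 17410 + 210.079 T
212269 − 17410 = 3109.927 T
T = 194859 / 3109.927 = 62.66 °C

T_f = 62.7 °C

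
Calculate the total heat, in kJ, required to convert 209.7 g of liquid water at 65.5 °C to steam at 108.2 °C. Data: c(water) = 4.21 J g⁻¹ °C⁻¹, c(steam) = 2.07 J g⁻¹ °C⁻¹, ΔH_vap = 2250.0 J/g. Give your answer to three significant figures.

q = 506 kJ

q1 (heat water 65.5→100.0 °C): 209.7 × 4.21 × 34.5 = 30458 J
q2 (vaporize at 100 °C): 209.7 × 2250.0 = 471825 J
q3 (heat steam 100.0→108.2 °C): 209.7 × 2.07 × 8.2 = 3559 J
Total: 30458 + 471825 + 3559 = 505842 J = 506 kJ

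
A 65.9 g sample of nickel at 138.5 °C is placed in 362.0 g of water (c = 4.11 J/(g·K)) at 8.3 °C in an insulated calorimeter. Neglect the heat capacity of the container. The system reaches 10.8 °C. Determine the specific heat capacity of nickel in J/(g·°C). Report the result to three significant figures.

q_gained = (362.0 × 4.11) × (10.8 − 8.3) = 3720 J
q_lost = 65.9 × c × (138.5 − 10.8) = 8415.43 c
Set equal: c = 3720 / 8415.43 = 0.442 J/(g·°C)

c = 0.442 J/(g·°C)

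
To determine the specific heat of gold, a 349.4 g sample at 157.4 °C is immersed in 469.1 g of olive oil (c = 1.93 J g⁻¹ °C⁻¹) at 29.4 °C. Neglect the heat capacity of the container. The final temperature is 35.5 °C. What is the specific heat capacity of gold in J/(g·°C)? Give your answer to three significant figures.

q_gained = (469.1 × 1.93) × (35.5 − 29.4) = 5523 J
q_lost = 349.4 × c × (157.4 − 35.5) = 42591.86 c
Set equal: c = 5523 / 42591.86 = 0.130 J/(g·°C)

c = 0.130 J/(g·°C)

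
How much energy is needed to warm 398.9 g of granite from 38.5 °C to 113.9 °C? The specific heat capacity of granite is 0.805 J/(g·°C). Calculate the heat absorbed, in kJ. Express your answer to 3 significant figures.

q = 24.2 kJ

q = m c ΔT = 398.9 × 0.805 × (113.9 − 38.5)
q = 398.9 × 0.805 × 75.4 = 24210 J = 24.2 kJ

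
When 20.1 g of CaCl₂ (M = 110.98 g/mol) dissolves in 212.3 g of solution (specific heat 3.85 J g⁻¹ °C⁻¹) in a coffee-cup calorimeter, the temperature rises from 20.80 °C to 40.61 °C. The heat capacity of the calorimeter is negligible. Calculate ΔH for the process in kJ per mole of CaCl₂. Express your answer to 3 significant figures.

|ΔT| = |40.61 − 20.80| = 19.81 °C
|q_surr| = (212.3 × 3.85) × 19.81 = 817.355 × 19.81 = 16190 J
n(CaCl₂) = 20.1 / 110.98 = 0.1811 mol
Temperature rose, so q_rxn = −|q_surr| = -16.19 kJ
ΔH = q_rxn / n = -89.40 kJ/mol

ΔH = -89.4 kJ/mol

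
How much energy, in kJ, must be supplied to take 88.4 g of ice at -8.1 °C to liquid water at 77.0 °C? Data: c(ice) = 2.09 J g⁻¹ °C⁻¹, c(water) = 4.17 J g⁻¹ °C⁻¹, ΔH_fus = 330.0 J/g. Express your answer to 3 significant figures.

q1 (heat ice -8.1→0.0 °C): 88.4 × 2.09 × 8.1 = 1497 J
q2 (melt at 0 °C): 88.4 × 330.0 = 29172 J
q3 (heat water 0.0→77.0 °C): 88.4 × 4.17 × 77.0 = 28384 J
Total: 1497 + 29172 + 28384 = 59053 J = 59.1 kJ

q = 59.1 kJ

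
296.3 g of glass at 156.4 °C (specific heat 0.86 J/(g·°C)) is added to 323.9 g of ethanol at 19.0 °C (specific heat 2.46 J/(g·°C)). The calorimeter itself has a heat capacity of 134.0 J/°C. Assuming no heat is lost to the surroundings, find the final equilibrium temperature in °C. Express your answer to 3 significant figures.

T_f = 48.5 °C

Heat lost by glass = heat gained by ethanol + calorimeter.
(296.3)(0.86)(156.4 − T) = [(323.9)(2.46) + 134.0](T − 19.0)
254.818 (156.4 − T) = 930.794 (T − 19.0)
39854 − 254.818 T = 930.794 T − 17685
57539 = 1185.612 T
T = 48.53 °C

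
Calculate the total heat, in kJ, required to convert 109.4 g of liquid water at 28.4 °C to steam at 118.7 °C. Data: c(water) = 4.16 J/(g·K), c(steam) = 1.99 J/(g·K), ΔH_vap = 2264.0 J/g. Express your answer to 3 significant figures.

q1 (heat water 28.4→100.0 °C): 109.4 × 4.16 × 71.6 = 32585 J
q2 (vaporize at 100 °C): 109.4 × 2264.0 = 247682 J
q3 (heat steam 100.0→118.7 °C): 109.4 × 1.99 × 18.7 = 4071 J
Total: 32585 + 247682 + 4071 = 284338 J = 284 kJ

q = 284 kJ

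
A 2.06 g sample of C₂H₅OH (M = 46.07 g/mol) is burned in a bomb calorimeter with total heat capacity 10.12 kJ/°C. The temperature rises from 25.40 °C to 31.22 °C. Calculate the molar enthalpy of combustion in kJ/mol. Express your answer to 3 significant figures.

ΔH = -1320 kJ/mol

ΔT = 31.22 − 25.40 = 5.82 °C
q_cal = C_cal × ΔT = 10.12 × 5.82 = 58.8984 kJ
n = 2.06 / 46.07 = 0.04471 mol
q_rxn = −q_cal = -58.8984 kJ
ΔH = -58.8984 / 0.04471 = -1317 kJ/mol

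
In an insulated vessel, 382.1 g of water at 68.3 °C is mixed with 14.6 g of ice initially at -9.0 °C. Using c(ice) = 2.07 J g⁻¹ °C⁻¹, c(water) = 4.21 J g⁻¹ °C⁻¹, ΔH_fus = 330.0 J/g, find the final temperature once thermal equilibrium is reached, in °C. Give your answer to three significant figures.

Heat to bring ice to 0 °C and melt it: q₁ = 14.6×2.07×9.0 + 14.6×330.0 = 5090.0 J
Heat the water can supply cooling to 0 °C: 382.1×4.21×68.3 = 109870 J > q₁, so all ice melts.
Energy balance: 382.1×4.21×(68.3 − T) = 5090.0 + 14.6×4.21×(T − 0)
1608.641(68.3 − T) = 5090.0 + 61.466 T
109870 − 5090.0 = 1670.107 T
T = 104780.0 / 1670.107 = 62.74 °C

T_f = 62.7 °C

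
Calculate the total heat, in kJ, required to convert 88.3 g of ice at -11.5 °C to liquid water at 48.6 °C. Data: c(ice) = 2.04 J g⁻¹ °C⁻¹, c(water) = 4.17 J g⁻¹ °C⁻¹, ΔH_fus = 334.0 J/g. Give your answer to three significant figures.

q1 (heat ice -11.5→0.0 °C): 88.3 × 2.04 × 11.5 = 2072 J
q2 (melt at 0 °C): 88.3 × 334.0 = 29492 J
q3 (heat water 0.0→48.6 °C): 88.3 × 4.17 × 48.6 = 17895 J
Total: 2072 + 29492 + 17895 = 49459 J = 49.5 kJ

q = 49.5 kJ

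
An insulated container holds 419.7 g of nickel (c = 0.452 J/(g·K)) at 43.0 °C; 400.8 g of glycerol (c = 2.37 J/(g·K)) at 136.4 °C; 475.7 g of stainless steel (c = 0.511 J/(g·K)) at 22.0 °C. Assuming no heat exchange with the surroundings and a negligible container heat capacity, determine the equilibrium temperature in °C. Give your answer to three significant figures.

Σ mᵢcᵢ(T − Tᵢ) = 0  ⇒  T = Σ mᵢcᵢTᵢ / Σ mᵢcᵢ
Σ mᵢcᵢ = 419.7×0.452 + 400.8×2.37 + 475.7×0.511 = 1382.6831
Σ mᵢcᵢTᵢ = 189.7044×43.0 + 949.896×136.4 + 243.0827×22.0 = 143070
T = 143070 / 1382.6831 = 103.47 °C

T_f = 103 °C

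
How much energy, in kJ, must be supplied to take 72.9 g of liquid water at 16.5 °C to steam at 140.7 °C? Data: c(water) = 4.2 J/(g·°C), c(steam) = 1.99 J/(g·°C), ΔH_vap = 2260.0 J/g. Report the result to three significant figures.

q = 196 kJ

q1 (heat water 16.5→100.0 °C): 72.9 × 4.2 × 83.5 = 25566 J
q2 (vaporize at 100 °C): 72.9 × 2260.0 = 164754 J
q3 (heat steam 100.0→140.7 °C): 72.9 × 1.99 × 40.7 = 5904 J
Total: 25566 + 164754 + 5904 = 196224 J = 196 kJ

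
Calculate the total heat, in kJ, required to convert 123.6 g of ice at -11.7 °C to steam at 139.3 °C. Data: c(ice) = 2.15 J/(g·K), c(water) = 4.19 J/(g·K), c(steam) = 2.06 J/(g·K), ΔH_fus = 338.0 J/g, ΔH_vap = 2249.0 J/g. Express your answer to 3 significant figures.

q1 (heat ice -11.7→0.0 °C): 123.6 × 2.15 × 11.7 = 3109 J
q2 (melt at 0 °C): 123.6 × 338.0 = 41777 J
q3 (heat water 0.0→100.0 °C): 123.6 × 4.19 × 100.0 = 51788 J
q4 (vaporize at 100 °C): 123.6 × 2249.0 = 277976 J
q5 (heat steam 100.0→139.3 °C): 123.6 × 2.06 × 39.3 = 10006 J
Total: 3109 + 41777 + 51788 + 277976 + 10006 = 384656 J = 385 kJ

q = 385 kJ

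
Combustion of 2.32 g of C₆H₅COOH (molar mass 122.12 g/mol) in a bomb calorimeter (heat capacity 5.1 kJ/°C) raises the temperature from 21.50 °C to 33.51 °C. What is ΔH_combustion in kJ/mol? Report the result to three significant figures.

ΔT = 33.51 − 21.50 = 12.01 °C
q_cal = C_cal × ΔT = 5.1 × 12.01 = 61.251 kJ
n = 2.32 / 122.12 = 0.01900 mol
q_rxn = −q_cal = -61.251 kJ
ΔH = -61.251 / 0.01900 = -3224 kJ/mol

ΔH = -3220 kJ/mol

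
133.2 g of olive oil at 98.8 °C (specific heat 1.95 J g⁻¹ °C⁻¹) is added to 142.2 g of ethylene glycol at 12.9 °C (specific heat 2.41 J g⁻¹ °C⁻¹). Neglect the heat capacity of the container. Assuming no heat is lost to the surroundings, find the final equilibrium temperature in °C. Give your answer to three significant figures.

T_f = 49.9 °C

Heat lost by olive oil = heat gained by ethylene glycol.
(133.2)(1.95)(98.8 − T) = (142.2)(2.41)(T − 12.9)
259.74 (98.8 − T) = 342.702 (T − 12.9)
25662 − 259.74 T = 342.702 T − 4420.9
30082.9 = 602.442 T
T = 49.93 °C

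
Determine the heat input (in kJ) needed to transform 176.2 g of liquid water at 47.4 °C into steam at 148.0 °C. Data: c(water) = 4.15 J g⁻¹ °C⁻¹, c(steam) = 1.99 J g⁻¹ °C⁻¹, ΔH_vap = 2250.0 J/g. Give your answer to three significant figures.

q1 (heat water 47.4→100.0 °C): 176.2 × 4.15 × 52.6 = 38463 J
q2 (vaporize at 100 °C): 176.2 × 2250.0 = 396450 J
q3 (heat steam 100.0→148.0 °C): 176.2 × 1.99 × 48.0 = 16831 J
Total: 38463 + 396450 + 16831 = 451744 J = 452 kJ

q = 452 kJ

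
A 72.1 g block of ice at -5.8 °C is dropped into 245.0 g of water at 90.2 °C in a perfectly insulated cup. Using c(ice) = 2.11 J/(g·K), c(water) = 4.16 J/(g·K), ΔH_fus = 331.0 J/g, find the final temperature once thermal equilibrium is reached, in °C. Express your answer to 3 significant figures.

Heat to bring ice to 0 °C and melt it: q₁ = 72.1×2.11×5.8 + 72.1×331.0 = 24747 J
Heat the water can supply cooling to 0 °C: 245.0×4.16×90.2 = 91931.8 J > q₁, so all ice melts.
Energy balance: 245.0×4.16×(90.2 − T) = 24747 + 72.1×4.16×(T − 0)
1019.2(90.2 − T) = 24747 + 299.936 T
91931.8 − 24747 = 1319.136 T
T = 67184.8 / 1319.136 = 50.93 °C

T_f = 50.9 °C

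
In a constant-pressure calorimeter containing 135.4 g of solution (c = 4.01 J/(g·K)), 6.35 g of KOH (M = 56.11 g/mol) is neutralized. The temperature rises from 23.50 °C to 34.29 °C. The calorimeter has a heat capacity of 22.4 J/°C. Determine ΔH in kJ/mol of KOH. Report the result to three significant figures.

|ΔT| = |34.29 − 23.50| = 10.79 °C
|q_surr| = (135.4 × 4.01 + 22.4) × 10.79 = 565.354 × 10.79 = 6100 J
n(KOH) = 6.35 / 56.11 = 0.1132 mol
Temperature rose, so q_rxn = −|q_surr| = -6.100 kJ
ΔH = q_rxn / n = -53.89 kJ/mol

ΔH = -53.9 kJ/mol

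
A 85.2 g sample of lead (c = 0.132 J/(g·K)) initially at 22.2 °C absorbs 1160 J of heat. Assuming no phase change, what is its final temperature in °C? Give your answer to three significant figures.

ΔT = q / (m c) = 1160 / (85.2 × 0.132) = 103.1 °C
T_f = 22.2 + 103.1 = 125.3 °C

T_f = 125 °C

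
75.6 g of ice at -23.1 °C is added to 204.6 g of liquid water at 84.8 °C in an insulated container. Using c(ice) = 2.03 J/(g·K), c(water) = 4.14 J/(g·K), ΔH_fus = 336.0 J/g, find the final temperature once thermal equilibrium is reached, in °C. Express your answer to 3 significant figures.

Heat to bring ice to 0 °C and melt it: q₁ = 75.6×2.03×23.1 + 75.6×336.0 = 28947 J
Heat the water can supply cooling to 0 °C: 204.6×4.14×84.8 = 71829.3 J > q₁, so all ice melts.
Energy balance: 204.6×4.14×(84.8 − T) = 28947 + 75.6×4.14×(T − 0)
847.044(84.8 − T) = 28947 + 312.984 T
71829.3 − 28947 = 1160.028 T
T = 42882.3 / 1160.028 = 36.97 °C

T_f = 37.0 °C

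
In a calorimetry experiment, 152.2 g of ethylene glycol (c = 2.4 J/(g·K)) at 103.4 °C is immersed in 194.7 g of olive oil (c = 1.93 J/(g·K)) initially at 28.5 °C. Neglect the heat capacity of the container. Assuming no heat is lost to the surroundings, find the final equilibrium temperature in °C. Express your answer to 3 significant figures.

T_f = 65.4 °C

Heat lost by ethylene glycol = heat gained by olive oil.
(152.2)(2.4)(103.4 − T) = (194.7)(1.93)(T − 28.5)
365.28 (103.4 − T) = 375.771 (T − 28.5)
37770 − 365.28 T = 375.771 T − 10709
48479 = 741.051 T
T = 65.42 °C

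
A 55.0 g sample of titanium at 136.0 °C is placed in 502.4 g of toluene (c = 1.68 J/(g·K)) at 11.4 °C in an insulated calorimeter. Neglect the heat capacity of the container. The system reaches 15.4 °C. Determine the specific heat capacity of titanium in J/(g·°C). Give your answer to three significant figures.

q_gained = (502.4 × 1.68) × (15.4 − 11.4) = 3376 J
q_lost = 55.0 × c × (136.0 − 15.4) = 6633 c
Set equal: c = 3376 / 6633 = 0.509 J/(g·°C)

c = 0.509 J/(g·°C)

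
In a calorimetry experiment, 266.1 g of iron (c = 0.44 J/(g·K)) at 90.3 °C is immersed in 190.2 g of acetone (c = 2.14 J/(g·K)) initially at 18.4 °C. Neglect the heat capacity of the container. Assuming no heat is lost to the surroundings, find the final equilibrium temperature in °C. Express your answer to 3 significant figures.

T_f = 34.5 °C

Heat lost by iron = heat gained by acetone.
(266.1)(0.44)(90.3 − T) = (190.2)(2.14)(T − 18.4)
117.084 (90.3 − T) = 407.028 (T − 18.4)
10573 − 117.084 T = 407.028 T − 7489.3
18062.3 = 524.112 T
T = 34.46 °C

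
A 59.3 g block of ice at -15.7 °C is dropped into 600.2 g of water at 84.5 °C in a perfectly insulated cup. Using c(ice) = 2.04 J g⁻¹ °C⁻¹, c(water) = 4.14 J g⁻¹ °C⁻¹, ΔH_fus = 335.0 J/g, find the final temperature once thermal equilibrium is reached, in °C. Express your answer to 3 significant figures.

Heat to bring ice to 0 °C and melt it: q₁ = 59.3×2.04×15.7 + 59.3×335.0 = 21765 J
Heat the water can supply cooling to 0 °C: 600.2×4.14×84.5 = 209968 J > q₁, so all ice melts.
Energy balance: 600.2×4.14×(84.5 − T) = 21765 + 59.3×4.14×(T − 0)
2484.828(84.5 − T) = 21765 + 245.502 T
209968 − 21765 = 2730.330 T
T = 188203 / 2730.330 = 68.93 °C

T_f = 68.9 °C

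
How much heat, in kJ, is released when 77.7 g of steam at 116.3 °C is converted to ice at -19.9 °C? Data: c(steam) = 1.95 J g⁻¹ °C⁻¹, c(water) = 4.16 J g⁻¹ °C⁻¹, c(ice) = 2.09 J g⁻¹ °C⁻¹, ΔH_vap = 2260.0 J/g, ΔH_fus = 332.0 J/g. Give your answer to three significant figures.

q1 (cool steam 116.3→100 °C): 77.7 × 1.95 × 16.3 = 2470 J
q2 (condense at 100 °C): 77.7 × 2260.0 = 175602 J
q3 (cool water 100→0 °C): 77.7 × 4.16 × 100.0 = 32323 J
q4 (freeze at 0 °C): 77.7 × 332.0 = 25796 J
q5 (cool ice 0→-19.9 °C): 77.7 × 2.09 × 19.9 = 3232 J
Total: 2470 + 175602 + 32323 + 25796 + 3232 = 239423 J = 239 kJ

q = 239 kJ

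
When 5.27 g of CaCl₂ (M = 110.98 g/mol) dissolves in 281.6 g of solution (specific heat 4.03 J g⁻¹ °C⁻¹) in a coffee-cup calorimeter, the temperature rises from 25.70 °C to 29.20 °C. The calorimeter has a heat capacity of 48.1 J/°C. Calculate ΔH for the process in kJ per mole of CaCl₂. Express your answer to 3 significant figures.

ΔH = -87.2 kJ/mol

|ΔT| = |29.20 − 25.70| = 3.50 °C
|q_surr| = (281.6 × 4.03 + 48.1) × 3.50 = 1182.948 × 3.50 = 4140 J
n(CaCl₂) = 5.27 / 110.98 = 0.04749 mol
Temperature rose, so q_rxn = −|q_surr| = -4.140 kJ
ΔH = q_rxn / n = -87.18 kJ/mol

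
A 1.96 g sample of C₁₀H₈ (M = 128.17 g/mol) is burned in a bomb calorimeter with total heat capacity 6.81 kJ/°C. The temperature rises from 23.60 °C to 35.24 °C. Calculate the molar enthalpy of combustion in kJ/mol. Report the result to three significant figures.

ΔH = -5180 kJ/mol

ΔT = 35.24 − 23.60 = 11.64 °C
q_cal = C_cal × ΔT = 6.81 × 11.64 = 79.2684 kJ
n = 1.96 / 128.17 = 0.01529 mol
q_rxn = −q_cal = -79.2684 kJ
ΔH = -79.2684 / 0.01529 = -5184 kJ/mol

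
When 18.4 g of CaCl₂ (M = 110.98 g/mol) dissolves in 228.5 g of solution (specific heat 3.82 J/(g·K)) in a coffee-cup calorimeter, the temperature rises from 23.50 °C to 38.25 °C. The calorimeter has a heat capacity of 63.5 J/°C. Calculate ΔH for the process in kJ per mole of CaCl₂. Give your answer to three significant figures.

ΔH = -83.3 kJ/mol

|ΔT| = |38.25 − 23.50| = 14.75 °C
|q_surr| = (228.5 × 3.82 + 63.5) × 14.75 = 936.37 × 14.75 = 13810 J
n(CaCl₂) = 18.4 / 110.98 = 0.1658 mol
Temperature rose, so q_rxn = −|q_surr| = -13.81 kJ
ΔH = q_rxn / n = -83.29 kJ/mol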